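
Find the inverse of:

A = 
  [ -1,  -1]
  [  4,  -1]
det(A) = (-1)(-1) - (-1)(4) = 5
For a 2×2 matrix, A⁻¹ = (1/det(A)) · [[d, -b], [-c, a]]
    = (1/5) · [[-1, 1], [-4, -1]]

A⁻¹ = 
  [-1/5,  1/5]
  [-4/5, -1/5]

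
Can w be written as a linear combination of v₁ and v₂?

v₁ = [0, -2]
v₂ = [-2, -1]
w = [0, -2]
Yes

Form the augmented matrix and row-reduce:
[v₁|v₂|w] = 
  [  0,  -2,   0]
  [ -2,  -1,  -2]
Swap R1 ↔ R2
REF = 
  [ -2,  -1,  -2]
  [  0,  -2,   0]

No row of the form [0 0 | nonzero], so the system is consistent. Back-substitution gives c₁ = 1, c₂ = 0: w = (1)·v₁ + (0)·v₂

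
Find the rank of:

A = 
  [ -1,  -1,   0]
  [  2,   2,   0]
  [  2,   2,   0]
Row reduce:
R2 → R2 + (2)·R1
R3 → R3 + (2)·R1
REF = 
  [ -1,  -1,   0]
  [  0,   0,   0]
  [  0,   0,   0]
Pivot columns: 1 → 1 pivot.

rank(A) = 1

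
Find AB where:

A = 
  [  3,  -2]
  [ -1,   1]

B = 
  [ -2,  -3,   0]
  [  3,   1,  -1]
AB = 
  [-12, -11,   2]
  [  5,   4,  -1]

A is 2×2 and B is 2×3, so AB is 2×3. Each entry is (row of A)·(column of B):
AB[1,1] = (3)(-2) + (-2)(3) = -12
AB[1,2] = (3)(-3) + (-2)(1) = -11
AB[1,3] = (3)(0) + (-2)(-1) = 2
AB[2,1] = (-1)(-2) + (1)(3) = 5
AB[2,2] = (-1)(-3) + (1)(1) = 4
AB[2,3] = (-1)(0) + (1)(-1) = -1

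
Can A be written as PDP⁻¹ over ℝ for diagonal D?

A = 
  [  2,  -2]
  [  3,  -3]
Yes

tr(A) = -1, det(A) = 0
Characteristic polynomial: λ² - tr(A)λ + det(A) = λ² + λ
λ² + λ = λ(λ + 1)
Eigenvalues: 0, -1
λ=-1: alg. mult. = 1, geom. mult. = 2 - rank(A - (-1)I) = 2 - 1 = 1
λ=0: alg. mult. = 1, geom. mult. = 2 - rank(A - (0)I) = 2 - 1 = 1
Sum of geometric multiplicities equals n, so A has n independent eigenvectors.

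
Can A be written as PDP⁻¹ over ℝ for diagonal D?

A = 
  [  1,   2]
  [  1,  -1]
Yes

tr(A) = 0, det(A) = -3
Characteristic polynomial: λ² - tr(A)λ + det(A) = λ² - 3
λ² - 3 = 0  ⇒  λ = (0 ± √((0)² - 4·(-3)))/2 = (0 ± √(12))/2
  = √3,  -√3
Eigenvalues: √3, -√3  (≈ 1.732, -1.732)
The two irrational eigenvalues are distinct (simple), so each has alg. mult. = geom. mult. = 1.
Sum of geometric multiplicities equals n, so A has n independent eigenvectors.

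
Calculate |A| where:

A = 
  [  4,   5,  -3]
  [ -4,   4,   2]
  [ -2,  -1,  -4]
Cofactor expansion along row 1:
det(A) = (4)·((4)(-4) - (2)(-1)) - (5)·((-4)(-4) - (2)(-2)) + (-3)·((-4)(-1) - (4)(-2))
  = (4)(-14) - (5)(20) + (-3)(12)
  = -192

det(A) = -192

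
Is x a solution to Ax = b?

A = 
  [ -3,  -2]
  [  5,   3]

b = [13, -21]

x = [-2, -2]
No

Ax = [10, -16] ≠ b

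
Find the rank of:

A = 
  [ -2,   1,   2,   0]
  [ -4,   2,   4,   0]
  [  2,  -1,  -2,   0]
Row reduce:
R2 → R2 - (2)·R1
R3 → R3 + (1)·R1
REF = 
  [ -2,   1,   2,   0]
  [  0,   0,   0,   0]
  [  0,   0,   0,   0]
Pivot columns: 1 → 1 pivot.

rank(A) = 1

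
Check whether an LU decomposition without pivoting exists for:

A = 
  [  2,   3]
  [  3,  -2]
Yes.
A[1,1] = 2 ≠ 0, so Gaussian elimination proceeds without a row swap: multiplier ℓ₂₁ = (3)/(2) = 3/2, and U[2,2] = -2 - (3/2)(3) = -13/2.
L = 
  [  1,   0]
  [3/2,   1]
U = 
  [    2,     3]
  [    0, -13/2]
Check row 2 of LU: [(3/2)(2), (3/2)(3) + (-13/2)] = [3, -2] = row 2 of A ✓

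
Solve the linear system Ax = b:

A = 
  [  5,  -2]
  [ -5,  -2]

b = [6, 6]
Row reduce the augmented matrix [A|b]:
R2 → R2 + (1)·R1
REF = 
  [  5,  -2,   6]
  [  0,  -4,  12]

Back-substitution:
x₂ = 12 / (-4) = -3
x₁ = (6 - (-2)(-3)) / 5 = 0

x = [0, -3]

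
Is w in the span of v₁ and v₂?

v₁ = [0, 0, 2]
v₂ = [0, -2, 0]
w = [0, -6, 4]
Yes

Form the augmented matrix and row-reduce:
[v₁|v₂|w] = 
  [  0,   0,   0]
  [  0,  -2,  -6]
  [  2,   0,   4]
Swap R1 ↔ R3
REF = 
  [  2,   0,   4]
  [  0,  -2,  -6]
  [  0,   0,   0]

No row of the form [0 0 | nonzero], so the system is consistent. Back-substitution gives c₁ = 2, c₂ = 3: w = (2)·v₁ + (3)·v₂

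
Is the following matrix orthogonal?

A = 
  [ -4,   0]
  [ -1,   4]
No

AᵀA = 
  [ 17,  -4]
  [ -4,  16]
≠ I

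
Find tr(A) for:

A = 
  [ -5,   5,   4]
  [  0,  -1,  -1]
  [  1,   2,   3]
-3

tr(A) = -5 + -1 + 3 = -3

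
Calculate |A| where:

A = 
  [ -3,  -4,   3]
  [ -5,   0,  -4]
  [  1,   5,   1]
Cofactor expansion along row 1:
det(A) = (-3)·((0)(1) - (-4)(5)) - (-4)·((-5)(1) - (-4)(1)) + (3)·((-5)(5) - (0)(1))
  = (-3)(20) - (-4)(-1) + (3)(-25)
  = -139

det(A) = -139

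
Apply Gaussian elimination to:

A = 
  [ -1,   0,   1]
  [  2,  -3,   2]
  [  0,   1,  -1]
Row operations:
R2 → R2 + (2)·R1
R3 → R3 + (1/3)·R2

Resulting echelon form:
REF = 
  [ -1,   0,   1]
  [  0,  -3,   4]
  [  0,   0, 1/3]

Rank = 3 (number of non-zero pivot rows).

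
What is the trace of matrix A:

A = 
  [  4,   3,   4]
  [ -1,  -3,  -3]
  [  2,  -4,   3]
4

tr(A) = 4 + -3 + 3 = 4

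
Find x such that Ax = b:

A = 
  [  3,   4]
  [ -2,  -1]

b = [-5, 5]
Row reduce the augmented matrix [A|b]:
R2 → R2 + (2/3)·R1
REF = 
  [  3,   4,  -5]
  [  0, 5/3, 5/3]

Back-substitution:
x₂ = (5/3) / (5/3) = 1
x₁ = (-5 - (4)(1)) / 3 = -3

x = [-3, 1]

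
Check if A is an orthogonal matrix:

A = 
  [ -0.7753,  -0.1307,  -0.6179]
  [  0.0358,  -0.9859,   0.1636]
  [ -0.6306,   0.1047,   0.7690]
Yes

AᵀA = 
  [  1,   0,   0]
  [  0,   1,   0]
  [  0,   0,   0.9999]
≈ I (equal to I up to the 4-dp rounding of the entries)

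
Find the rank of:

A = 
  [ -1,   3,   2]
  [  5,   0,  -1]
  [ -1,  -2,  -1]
rank(A) = 2

Row reduce:
R2 → R2 + (5)·R1
R3 → R3 - (1)·R1
R3 → R3 + (1/3)·R2
REF = 
  [ -1,   3,   2]
  [  0,  15,   9]
  [  0,   0,   0]
Pivot columns: 1, 2 → 2 pivots.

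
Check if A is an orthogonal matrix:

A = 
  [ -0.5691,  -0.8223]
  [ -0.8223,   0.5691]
Yes

AᵀA = 
  [  1.0001,   0]
  [  0,   1.0001]
≈ I (equal to I up to the 4-dp rounding of the entries)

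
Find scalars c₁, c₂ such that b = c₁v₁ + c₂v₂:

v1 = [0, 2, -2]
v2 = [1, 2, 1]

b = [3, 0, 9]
c1 = -3, c2 = 3

b = -3·v1 + 3·v2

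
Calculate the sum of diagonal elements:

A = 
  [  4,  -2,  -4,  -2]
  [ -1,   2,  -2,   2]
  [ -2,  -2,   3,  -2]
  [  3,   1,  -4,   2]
11

tr(A) = 4 + 2 + 3 + 2 = 11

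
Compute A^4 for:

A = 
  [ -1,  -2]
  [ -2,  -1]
A² = A·A:
A²[1,1] = (-1)(-1) + (-2)(-2) = 5
A²[1,2] = (-1)(-2) + (-2)(-1) = 4
A²[2,1] = (-2)(-1) + (-1)(-2) = 4
A²[2,2] = (-2)(-2) + (-1)(-1) = 5
A² = 
  [  5,   4]
  [  4,   5]

A^3 = A^2·A:
A^3[1,1] = (5)(-1) + (4)(-2) = -13
A^3[1,2] = (5)(-2) + (4)(-1) = -14
A^3[2,1] = (4)(-1) + (5)(-2) = -14
A^3[2,2] = (4)(-2) + (5)(-1) = -13
A^3 = 
  [-13, -14]
  [-14, -13]

A^4 = A^3·A:
A^4[1,1] = (-13)(-1) + (-14)(-2) = 41
A^4[1,2] = (-13)(-2) + (-14)(-1) = 40
A^4[2,1] = (-14)(-1) + (-13)(-2) = 40
A^4[2,2] = (-14)(-2) + (-13)(-1) = 41
A^4 = 
  [ 41,  40]
  [ 40,  41]

Therefore
A^4 = 
  [ 41,  40]
  [ 40,  41]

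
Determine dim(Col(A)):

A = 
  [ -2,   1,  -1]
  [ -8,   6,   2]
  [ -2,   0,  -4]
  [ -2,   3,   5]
dim(Col(A)) = 2

Row reduce:
R2 → R2 - (4)·R1
R3 → R3 - (1)·R1
R4 → R4 - (1)·R1
R3 → R3 + (1/2)·R2
R4 → R4 - (1)·R2
REF = 
  [ -2,   1,  -1]
  [  0,   2,   6]
  [  0,   0,   0]
  [  0,   0,   0]
Pivot columns: 1, 2 → 2 pivots.
dim(Col(A)) = number of pivot columns = 2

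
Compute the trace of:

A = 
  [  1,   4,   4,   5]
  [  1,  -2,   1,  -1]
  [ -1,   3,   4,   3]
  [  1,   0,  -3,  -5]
-2

tr(A) = 1 + -2 + 4 + -5 = -2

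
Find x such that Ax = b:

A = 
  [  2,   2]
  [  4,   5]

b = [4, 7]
x = [3, -1]

Row reduce the augmented matrix [A|b]:
R2 → R2 - (2)·R1
REF = 
  [  2,   2,   4]
  [  0,   1,  -1]

Back-substitution:
x₂ = (-1) / 1 = -1
x₁ = (4 - (2)(-1)) / 2 = 3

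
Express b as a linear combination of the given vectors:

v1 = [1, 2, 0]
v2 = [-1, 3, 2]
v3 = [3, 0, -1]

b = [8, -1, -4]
c1 = 1, c2 = -1, c3 = 2

b = 1·v1 + -1·v2 + 2·v3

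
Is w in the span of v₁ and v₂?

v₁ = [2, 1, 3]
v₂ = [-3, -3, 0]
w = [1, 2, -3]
Yes

Form the augmented matrix and row-reduce:
[v₁|v₂|w] = 
  [  2,  -3,   1]
  [  1,  -3,   2]
  [  3,   0,  -3]
R2 → R2 - (1/2)·R1
R3 → R3 - (3/2)·R1
R3 → R3 + (3)·R2
REF = 
  [   2,   -3,    1]
  [   0, -3/2,  3/2]
  [   0,    0,    0]

No row of the form [0 0 | nonzero], so the system is consistent. Back-substitution gives c₁ = -1, c₂ = -1: w = (-1)·v₁ + (-1)·v₂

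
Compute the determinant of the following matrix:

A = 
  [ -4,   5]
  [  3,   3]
For a 2×2 matrix, det = ad - bc = (-4)(3) - (5)(3) = -27

det(A) = -27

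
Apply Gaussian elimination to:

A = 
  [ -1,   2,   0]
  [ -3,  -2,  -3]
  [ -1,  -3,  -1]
Row operations:
R2 → R2 - (3)·R1
R3 → R3 - (1)·R1
R3 → R3 - (5/8)·R2

Resulting echelon form:
REF = 
  [ -1,   2,   0]
  [  0,  -8,  -3]
  [  0,   0, 7/8]

Rank = 3 (number of non-zero pivot rows).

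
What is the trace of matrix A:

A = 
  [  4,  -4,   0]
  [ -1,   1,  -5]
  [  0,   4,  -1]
4

tr(A) = 4 + 1 + -1 = 4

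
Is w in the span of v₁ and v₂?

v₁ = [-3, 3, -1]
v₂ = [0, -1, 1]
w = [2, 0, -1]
No

Form the augmented matrix and row-reduce:
[v₁|v₂|w] = 
  [ -3,   0,   2]
  [  3,  -1,   0]
  [ -1,   1,  -1]
R2 → R2 + (1)·R1
R3 → R3 - (1/3)·R1
R3 → R3 + (1)·R2
REF = 
  [ -3,   0,   2]
  [  0,  -1,   2]
  [  0,   0, 1/3]

Row 3 reads [0 0 | 1/3], i.e. 0 = 1/3, so the system is inconsistent and w ∉ span{v₁, v₂}.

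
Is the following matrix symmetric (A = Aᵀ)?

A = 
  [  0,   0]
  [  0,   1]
Yes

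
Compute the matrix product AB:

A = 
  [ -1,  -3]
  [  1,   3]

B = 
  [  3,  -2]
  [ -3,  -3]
A is 2×2 and B is 2×2, so AB is 2×2. Each entry is (row of A)·(column of B):
AB[1,1] = (-1)(3) + (-3)(-3) = 6
AB[1,2] = (-1)(-2) + (-3)(-3) = 11
AB[2,1] = (1)(3) + (3)(-3) = -6
AB[2,2] = (1)(-2) + (3)(-3) = -11

AB = 
  [  6,  11]
  [ -6, -11]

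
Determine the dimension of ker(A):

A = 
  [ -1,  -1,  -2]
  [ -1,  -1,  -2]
nullity(A) = 2

Row reduce:
R2 → R2 - (1)·R1
REF = 
  [ -1,  -1,  -2]
  [  0,   0,   0]
Pivot columns: 1 → 1 pivot.
rank(A) = 1, so nullity(A) = 3 - 1 = 2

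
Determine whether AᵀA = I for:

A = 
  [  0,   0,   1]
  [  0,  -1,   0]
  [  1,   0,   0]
Yes

AᵀA = 
  [  1,   0,   0]
  [  0,   1,   0]
  [  0,   0,   1]
= I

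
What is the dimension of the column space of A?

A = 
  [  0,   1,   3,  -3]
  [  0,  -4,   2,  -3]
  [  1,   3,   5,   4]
Row reduce:
Swap R1 ↔ R3
R3 → R3 + (1/4)·R2
REF = 
  [    1,     3,     5,     4]
  [    0,    -4,     2,    -3]
  [    0,     0,   7/2, -15/4]
Pivot columns: 1, 2, 3 → 3 pivots.
dim(Col(A)) = number of pivot columns = 3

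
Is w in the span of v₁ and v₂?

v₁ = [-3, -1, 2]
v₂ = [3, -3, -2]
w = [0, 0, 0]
Yes

Form the augmented matrix and row-reduce:
[v₁|v₂|w] = 
  [ -3,   3,   0]
  [ -1,  -3,   0]
  [  2,  -2,   0]
R2 → R2 - (1/3)·R1
R3 → R3 + (2/3)·R1
REF = 
  [ -3,   3,   0]
  [  0,  -4,   0]
  [  0,   0,   0]

No row of the form [0 0 | nonzero], so the system is consistent. Back-substitution gives c₁ = 0, c₂ = 0: w = (0)·v₁ + (0)·v₂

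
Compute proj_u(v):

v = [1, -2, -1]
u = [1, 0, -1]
v·u = (1)(1) + (-2)(0) + (-1)(-1) = 2
u·u = (1)² + (0)² + (-1)² = 2
proj_u(v) = (v·u / u·u) × u = (2/2) × u = (1) × u

proj_u(v) = [1, 0, -1]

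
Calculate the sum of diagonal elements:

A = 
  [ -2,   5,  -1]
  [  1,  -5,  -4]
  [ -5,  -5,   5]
-2

tr(A) = -2 + -5 + 5 = -2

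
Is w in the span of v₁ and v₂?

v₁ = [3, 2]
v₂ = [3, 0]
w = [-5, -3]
Yes

Form the augmented matrix and row-reduce:
[v₁|v₂|w] = 
  [  3,   3,  -5]
  [  2,   0,  -3]
R2 → R2 - (2/3)·R1
REF = 
  [  3,   3,  -5]
  [  0,  -2, 1/3]

No row of the form [0 0 | nonzero], so the system is consistent. Back-substitution gives c₁ = -3/2, c₂ = -1/6: w = (-3/2)·v₁ + (-1/6)·v₂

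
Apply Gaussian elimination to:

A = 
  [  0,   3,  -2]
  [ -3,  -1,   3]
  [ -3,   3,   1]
Row operations:
Swap R1 ↔ R2
R3 → R3 - (1)·R1
R3 → R3 - (4/3)·R2

Resulting echelon form:
REF = 
  [ -3,  -1,   3]
  [  0,   3,  -2]
  [  0,   0, 2/3]

Rank = 3 (number of non-zero pivot rows).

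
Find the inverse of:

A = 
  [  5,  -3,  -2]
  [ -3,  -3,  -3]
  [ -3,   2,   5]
det(A) = (5)·((-3)(5) - (-3)(2)) - (-3)·((-3)(5) - (-3)(-3)) + (-2)·((-3)(2) - (-3)(-3))
  = (5)(-9) - (-3)(-24) + (-2)(-15)
  = -87
det(A) = -87 ≠ 0, so A is invertible.

Cofactors Cᵢⱼ = (-1)ⁱ⁺ʲ·Mᵢⱼ:
C = 
  [ -9,  24, -15]
  [ 11,  19,  -1]
  [  3,  21, -24]

adj(A) = Cᵀ:
adj(A) = 
  [ -9,  11,   3]
  [ 24,  19,  21]
  [-15,  -1, -24]

A⁻¹ = (-1/87) · adj(A):
A⁻¹ = 
  [  3/29, -11/87,  -1/29]
  [ -8/29, -19/87,  -7/29]
  [  5/29,   1/87,   8/29]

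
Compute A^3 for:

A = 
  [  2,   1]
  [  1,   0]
A² = A·A:
A²[1,1] = (2)(2) + (1)(1) = 5
A²[1,2] = (2)(1) + (1)(0) = 2
A²[2,1] = (1)(2) + (0)(1) = 2
A²[2,2] = (1)(1) + (0)(0) = 1
A² = 
  [  5,   2]
  [  2,   1]

A^3 = A^2·A:
A^3[1,1] = (5)(2) + (2)(1) = 12
A^3[1,2] = (5)(1) + (2)(0) = 5
A^3[2,1] = (2)(2) + (1)(1) = 5
A^3[2,2] = (2)(1) + (1)(0) = 2
A^3 = 
  [ 12,   5]
  [  5,   2]

Therefore
A^3 = 
  [ 12,   5]
  [  5,   2]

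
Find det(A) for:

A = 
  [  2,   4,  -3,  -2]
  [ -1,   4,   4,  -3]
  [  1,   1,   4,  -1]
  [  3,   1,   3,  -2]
Cofactor expansion along row 1: det(A) = a₁₁M₁₁ - a₁₂M₁₂ + a₁₃M₁₃ - a₁₄M₁₄

M₁₁ = det[[4, 4, -3]; [1, 4, -1]; [1, 3, -2]]
  = (4)·((4)(-2) - (-1)(3)) - (4)·((1)(-2) - (-1)(1)) + (-3)·((1)(3) - (4)(1))
  = (4)(-5) - (4)(-1) + (-3)(-1)
  = -13
M₁₂ = det[[-1, 4, -3]; [1, 4, -1]; [3, 3, -2]]
  = (-1)·((4)(-2) - (-1)(3)) - (4)·((1)(-2) - (-1)(3)) + (-3)·((1)(3) - (4)(3))
  = (-1)(-5) - (4)(1) + (-3)(-9)
  = 28
M₁₃ = det[[-1, 4, -3]; [1, 1, -1]; [3, 1, -2]]
  = (-1)·((1)(-2) - (-1)(1)) - (4)·((1)(-2) - (-1)(3)) + (-3)·((1)(1) - (1)(3))
  = (-1)(-1) - (4)(1) + (-3)(-2)
  = 3
M₁₄ = det[[-1, 4, 4]; [1, 1, 4]; [3, 1, 3]]
  = (-1)·((1)(3) - (4)(1)) - (4)·((1)(3) - (4)(3)) + (4)·((1)(1) - (1)(3))
  = (-1)(-1) - (4)(-9) + (4)(-2)
  = 29

det(A) = (2)(-13) - (4)(28) + (-3)(3) - (-2)(29) = -89

det(A) = -89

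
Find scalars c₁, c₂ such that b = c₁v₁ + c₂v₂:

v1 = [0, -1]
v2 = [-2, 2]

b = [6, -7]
c1 = 1, c2 = -3

b = 1·v1 + -3·v2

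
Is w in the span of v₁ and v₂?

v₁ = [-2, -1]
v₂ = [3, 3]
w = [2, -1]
Yes

Form the augmented matrix and row-reduce:
[v₁|v₂|w] = 
  [ -2,   3,   2]
  [ -1,   3,  -1]
R2 → R2 - (1/2)·R1
REF = 
  [ -2,   3,   2]
  [  0, 3/2,  -2]

No row of the form [0 0 | nonzero], so the system is consistent. Back-substitution gives c₁ = -3, c₂ = -4/3: w = (-3)·v₁ + (-4/3)·v₂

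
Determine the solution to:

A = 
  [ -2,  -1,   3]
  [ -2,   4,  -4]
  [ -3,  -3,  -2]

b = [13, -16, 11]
Row reduce the augmented matrix [A|b]:
R2 → R2 - (1)·R1
R3 → R3 - (3/2)·R1
R3 → R3 + (3/10)·R2
REF = 
  [   -2,    -1,     3,    13]
  [    0,     5,    -7,   -29]
  [    0,     0, -43/5, -86/5]

Back-substitution:
x₃ = (-86/5) / (-43/5) = 2
x₂ = (-29 - (-7)(2)) / 5 = -3
x₁ = (13 - (-1)(-3) - (3)(2)) / (-2) = -2

x = [-2, -3, 2]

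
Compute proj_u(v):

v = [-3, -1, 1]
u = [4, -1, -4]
v·u = (-3)(4) + (-1)(-1) + (1)(-4) = -15
u·u = (4)² + (-1)² + (-4)² = 33
proj_u(v) = (v·u / u·u) × u = (-15/33) × u = (-5/11) × u

proj_u(v) = [-20/11, 5/11, 20/11]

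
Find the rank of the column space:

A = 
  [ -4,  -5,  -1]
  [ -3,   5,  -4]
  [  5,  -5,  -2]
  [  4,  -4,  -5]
Row reduce:
R2 → R2 - (3/4)·R1
R3 → R3 + (5/4)·R1
R4 → R4 + (1)·R1
R3 → R3 + (9/7)·R2
R4 → R4 + (36/35)·R2
R4 → R4 - (327/260)·R3
REF = 
  [   -4,    -5,    -1]
  [    0,  35/4, -13/4]
  [    0,     0, -52/7]
  [    0,     0,     0]
Pivot columns: 1, 2, 3 → 3 pivots.
dim(Col(A)) = number of pivot columns = 3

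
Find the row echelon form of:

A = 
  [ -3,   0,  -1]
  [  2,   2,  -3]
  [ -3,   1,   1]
Row operations:
R2 → R2 + (2/3)·R1
R3 → R3 - (1)·R1
R3 → R3 - (1/2)·R2

Resulting echelon form:
REF = 
  [   -3,     0,    -1]
  [    0,     2, -11/3]
  [    0,     0,  23/6]

Rank = 3 (number of non-zero pivot rows).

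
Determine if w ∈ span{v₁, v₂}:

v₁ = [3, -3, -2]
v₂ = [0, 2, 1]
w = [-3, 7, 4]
Yes

Form the augmented matrix and row-reduce:
[v₁|v₂|w] = 
  [  3,   0,  -3]
  [ -3,   2,   7]
  [ -2,   1,   4]
R2 → R2 + (1)·R1
R3 → R3 + (2/3)·R1
R3 → R3 - (1/2)·R2
REF = 
  [  3,   0,  -3]
  [  0,   2,   4]
  [  0,   0,   0]

No row of the form [0 0 | nonzero], so the system is consistent. Back-substitution gives c₁ = -1, c₂ = 2: w = (-1)·v₁ + (2)·v₂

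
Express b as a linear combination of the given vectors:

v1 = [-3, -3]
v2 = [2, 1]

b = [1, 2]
c1 = -1, c2 = -1

b = -1·v1 + -1·v2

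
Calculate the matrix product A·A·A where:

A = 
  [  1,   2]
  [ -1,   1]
A² = A·A:
A²[1,1] = (1)(1) + (2)(-1) = -1
A²[1,2] = (1)(2) + (2)(1) = 4
A²[2,1] = (-1)(1) + (1)(-1) = -2
A²[2,2] = (-1)(2) + (1)(1) = -1
A² = 
  [ -1,   4]
  [ -2,  -1]

A^3 = A^2·A:
A^3[1,1] = (-1)(1) + (4)(-1) = -5
A^3[1,2] = (-1)(2) + (4)(1) = 2
A^3[2,1] = (-2)(1) + (-1)(-1) = -1
A^3[2,2] = (-2)(2) + (-1)(1) = -5
A^3 = 
  [ -5,   2]
  [ -1,  -5]

Therefore
A^3 = 
  [ -5,   2]
  [ -1,  -5]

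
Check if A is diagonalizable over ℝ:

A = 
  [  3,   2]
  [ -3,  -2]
Yes

tr(A) = 1, det(A) = 0
Characteristic polynomial: λ² - tr(A)λ + det(A) = λ² - λ
λ² - λ = λ(λ - 1)
Eigenvalues: 1, 0
λ=0: alg. mult. = 1, geom. mult. = 2 - rank(A - (0)I) = 2 - 1 = 1
λ=1: alg. mult. = 1, geom. mult. = 2 - rank(A - (1)I) = 2 - 1 = 1
Sum of geometric multiplicities equals n, so A has n independent eigenvectors.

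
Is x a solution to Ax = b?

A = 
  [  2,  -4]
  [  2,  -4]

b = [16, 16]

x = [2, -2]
No

Ax = [12, 12] ≠ b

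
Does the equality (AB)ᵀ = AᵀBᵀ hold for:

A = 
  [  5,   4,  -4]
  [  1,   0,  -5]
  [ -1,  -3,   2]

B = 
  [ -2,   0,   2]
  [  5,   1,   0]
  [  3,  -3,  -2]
No

(AB)ᵀ = 
  [ -2, -17,  -7]
  [ 16,  15,  -9]
  [ 18,  12,  -6]

AᵀBᵀ = 
  [-12,  26,  14]
  [-14,  20,  18]
  [ 12, -25,  -1]

The two matrices differ, so (AB)ᵀ ≠ AᵀBᵀ in general. The correct identity is (AB)ᵀ = BᵀAᵀ.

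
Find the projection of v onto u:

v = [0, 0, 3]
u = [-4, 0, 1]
v·u = (0)(-4) + (0)(0) + (3)(1) = 3
u·u = (-4)² + (0)² + (1)² = 17
proj_u(v) = (v·u / u·u) × u = (3/17) × u

proj_u(v) = [-12/17, 0, 3/17]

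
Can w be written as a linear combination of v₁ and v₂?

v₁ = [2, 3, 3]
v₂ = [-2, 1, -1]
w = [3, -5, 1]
No

Form the augmented matrix and row-reduce:
[v₁|v₂|w] = 
  [  2,  -2,   3]
  [  3,   1,  -5]
  [  3,  -1,   1]
R2 → R2 - (3/2)·R1
R3 → R3 - (3/2)·R1
R3 → R3 - (1/2)·R2
REF = 
  [    2,    -2,     3]
  [    0,     4, -19/2]
  [    0,     0,   5/4]

Row 3 reads [0 0 | 5/4], i.e. 0 = 5/4, so the system is inconsistent and w ∉ span{v₁, v₂}.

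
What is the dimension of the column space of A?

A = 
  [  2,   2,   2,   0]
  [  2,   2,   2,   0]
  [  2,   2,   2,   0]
Row reduce:
R2 → R2 - (1)·R1
R3 → R3 - (1)·R1
REF = 
  [  2,   2,   2,   0]
  [  0,   0,   0,   0]
  [  0,   0,   0,   0]
Pivot columns: 1 → 1 pivot.
dim(Col(A)) = number of pivot columns = 1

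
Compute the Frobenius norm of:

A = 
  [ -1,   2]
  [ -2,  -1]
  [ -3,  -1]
||A||_F = 4.472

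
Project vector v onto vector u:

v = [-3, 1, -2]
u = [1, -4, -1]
proj_u(v) = [-5/18, 10/9, 5/18]

v·u = (-3)(1) + (1)(-4) + (-2)(-1) = -5
u·u = (1)² + (-4)² + (-1)² = 18
proj_u(v) = (v·u / u·u) × u = (-5/18) × u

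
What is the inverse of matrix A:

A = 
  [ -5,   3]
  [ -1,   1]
det(A) = (-5)(1) - (3)(-1) = -2
For a 2×2 matrix, A⁻¹ = (1/det(A)) · [[d, -b], [-c, a]]
    = (-1/2) · [[1, -3], [1, -5]]

A⁻¹ = 
  [-1/2,  3/2]
  [-1/2,  5/2]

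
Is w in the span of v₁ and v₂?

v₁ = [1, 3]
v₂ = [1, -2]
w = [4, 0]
Yes

Form the augmented matrix and row-reduce:
[v₁|v₂|w] = 
  [  1,   1,   4]
  [  3,  -2,   0]
R2 → R2 - (3)·R1
REF = 
  [  1,   1,   4]
  [  0,  -5, -12]

No row of the form [0 0 | nonzero], so the system is consistent. Back-substitution gives c₁ = 8/5, c₂ = 12/5: w = (8/5)·v₁ + (12/5)·v₂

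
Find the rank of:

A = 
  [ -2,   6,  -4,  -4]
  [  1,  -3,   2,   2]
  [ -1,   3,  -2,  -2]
Row reduce:
R2 → R2 + (1/2)·R1
R3 → R3 - (1/2)·R1
REF = 
  [ -2,   6,  -4,  -4]
  [  0,   0,   0,   0]
  [  0,   0,   0,   0]
Pivot columns: 1 → 1 pivot.

rank(A) = 1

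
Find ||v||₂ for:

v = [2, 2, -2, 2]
4

||v||₂ = √((2)² + (2)² + (-2)² + (2)²) = √16 = 4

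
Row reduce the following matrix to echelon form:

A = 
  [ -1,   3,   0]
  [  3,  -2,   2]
Row operations:
R2 → R2 + (3)·R1

Resulting echelon form:
REF = 
  [ -1,   3,   0]
  [  0,   7,   2]

Rank = 2 (number of non-zero pivot rows).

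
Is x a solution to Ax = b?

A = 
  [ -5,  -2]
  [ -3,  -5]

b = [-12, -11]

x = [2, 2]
No

Ax = [-14, -16] ≠ b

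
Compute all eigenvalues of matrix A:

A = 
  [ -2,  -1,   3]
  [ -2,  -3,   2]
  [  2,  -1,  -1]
λ = 1, -3, -4

Characteristic polynomial: det(λI - A) = λ³ + 6λ² + 5λ - 12
Testing integer divisors of the constant term: p(1) = 0, so (λ - 1) is a factor:
p(λ) = (λ - 1)(λ² + 7λ + 12)
λ² + 7λ + 12 = (λ + 4)(λ + 3)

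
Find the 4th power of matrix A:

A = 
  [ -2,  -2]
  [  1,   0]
A² = A·A:
A²[1,1] = (-2)(-2) + (-2)(1) = 2
A²[1,2] = (-2)(-2) + (-2)(0) = 4
A²[2,1] = (1)(-2) + (0)(1) = -2
A²[2,2] = (1)(-2) + (0)(0) = -2
A² = 
  [  2,   4]
  [ -2,  -2]

A^3 = A^2·A:
A^3[1,1] = (2)(-2) + (4)(1) = 0
A^3[1,2] = (2)(-2) + (4)(0) = -4
A^3[2,1] = (-2)(-2) + (-2)(1) = 2
A^3[2,2] = (-2)(-2) + (-2)(0) = 4
A^3 = 
  [  0,  -4]
  [  2,   4]

A^4 = A^3·A:
A^4[1,1] = (0)(-2) + (-4)(1) = -4
A^4[1,2] = (0)(-2) + (-4)(0) = 0
A^4[2,1] = (2)(-2) + (4)(1) = 0
A^4[2,2] = (2)(-2) + (4)(0) = -4
A^4 = 
  [ -4,   0]
  [  0,  -4]

Therefore
A^4 = 
  [ -4,   0]
  [  0,  -4]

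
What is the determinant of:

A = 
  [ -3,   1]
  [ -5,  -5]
20

For a 2×2 matrix, det = ad - bc = (-3)(-5) - (1)(-5) = 20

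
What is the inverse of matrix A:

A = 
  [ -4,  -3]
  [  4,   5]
det(A) = (-4)(5) - (-3)(4) = -8
For a 2×2 matrix, A⁻¹ = (1/det(A)) · [[d, -b], [-c, a]]
    = (-1/8) · [[5, 3], [-4, -4]]

A⁻¹ = 
  [-5/8, -3/8]
  [ 1/2,  1/2]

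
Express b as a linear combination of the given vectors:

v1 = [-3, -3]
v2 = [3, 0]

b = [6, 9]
c1 = -3, c2 = -1

b = -3·v1 + -1·v2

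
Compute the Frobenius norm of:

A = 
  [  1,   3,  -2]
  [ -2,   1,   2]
||A||_F = 4.796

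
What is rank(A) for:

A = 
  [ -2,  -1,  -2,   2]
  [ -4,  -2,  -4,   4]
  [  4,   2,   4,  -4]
rank(A) = 1

Row reduce:
R2 → R2 - (2)·R1
R3 → R3 + (2)·R1
REF = 
  [ -2,  -1,  -2,   2]
  [  0,   0,   0,   0]
  [  0,   0,   0,   0]
Pivot columns: 1 → 1 pivot.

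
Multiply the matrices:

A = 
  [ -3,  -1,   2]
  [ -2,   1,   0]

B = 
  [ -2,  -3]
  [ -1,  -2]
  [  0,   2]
A is 2×3 and B is 3×2, so AB is 2×2. Each entry is (row of A)·(column of B):
AB[1,1] = (-3)(-2) + (-1)(-1) + (2)(0) = 7
AB[1,2] = (-3)(-3) + (-1)(-2) + (2)(2) = 15
AB[2,1] = (-2)(-2) + (1)(-1) + (0)(0) = 3
AB[2,2] = (-2)(-3) + (1)(-2) + (0)(2) = 4

AB = 
  [  7,  15]
  [  3,   4]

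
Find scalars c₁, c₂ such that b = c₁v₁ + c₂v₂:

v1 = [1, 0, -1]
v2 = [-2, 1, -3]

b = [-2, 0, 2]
c1 = -2, c2 = 0

b = -2·v1 + 0·v2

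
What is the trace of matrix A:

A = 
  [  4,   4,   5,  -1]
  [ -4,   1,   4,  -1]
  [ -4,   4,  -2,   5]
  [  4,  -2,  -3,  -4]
-1

tr(A) = 4 + 1 + -2 + -4 = -1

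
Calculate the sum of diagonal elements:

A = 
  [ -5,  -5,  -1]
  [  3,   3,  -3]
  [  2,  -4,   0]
-2

tr(A) = -5 + 3 + 0 = -2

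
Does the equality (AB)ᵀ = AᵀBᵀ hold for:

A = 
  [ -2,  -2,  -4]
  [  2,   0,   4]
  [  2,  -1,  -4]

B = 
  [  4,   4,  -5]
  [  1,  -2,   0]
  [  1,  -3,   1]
No

(AB)ᵀ = 
  [-14,  12,   3]
  [  8,  -4,  22]
  [  6,  -6, -14]

AᵀBᵀ = 
  [-10,  -6,  -6]
  [ -3,  -2,  -3]
  [ 20, -12, -20]

The two matrices differ, so (AB)ᵀ ≠ AᵀBᵀ in general. The correct identity is (AB)ᵀ = BᵀAᵀ.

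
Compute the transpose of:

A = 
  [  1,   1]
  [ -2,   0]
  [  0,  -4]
Aᵀ = 
  [  1,  -2,   0]
  [  1,   0,  -4]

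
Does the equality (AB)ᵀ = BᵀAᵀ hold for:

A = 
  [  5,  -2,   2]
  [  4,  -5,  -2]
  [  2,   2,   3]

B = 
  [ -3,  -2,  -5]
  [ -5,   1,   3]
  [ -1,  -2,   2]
Yes

(AB)ᵀ = 
  [ -7,  15, -19]
  [-16,  -9,  -8]
  [-27, -39,   2]

BᵀAᵀ = 
  [ -7,  15, -19]
  [-16,  -9,  -8]
  [-27, -39,   2]

Both sides are equal — this is the standard identity (AB)ᵀ = BᵀAᵀ, which holds for all A, B.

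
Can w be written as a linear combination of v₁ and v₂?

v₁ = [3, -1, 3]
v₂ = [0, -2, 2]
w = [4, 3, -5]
No

Form the augmented matrix and row-reduce:
[v₁|v₂|w] = 
  [  3,   0,   4]
  [ -1,  -2,   3]
  [  3,   2,  -5]
R2 → R2 + (1/3)·R1
R3 → R3 - (1)·R1
R3 → R3 + (1)·R2
REF = 
  [    3,     0,     4]
  [    0,    -2,  13/3]
  [    0,     0, -14/3]

Row 3 reads [0 0 | -14/3], i.e. 0 = -14/3, so the system is inconsistent and w ∉ span{v₁, v₂}.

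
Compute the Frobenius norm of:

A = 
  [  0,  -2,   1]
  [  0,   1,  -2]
||A||_F = 3.162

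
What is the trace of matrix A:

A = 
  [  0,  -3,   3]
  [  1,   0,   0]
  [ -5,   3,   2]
2

tr(A) = 0 + 0 + 2 = 2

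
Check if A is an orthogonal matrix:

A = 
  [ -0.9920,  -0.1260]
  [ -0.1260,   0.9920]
Yes

AᵀA = 
  [  0.9999,   0]
  [  0,   0.9999]
≈ I (equal to I up to the 4-dp rounding of the entries)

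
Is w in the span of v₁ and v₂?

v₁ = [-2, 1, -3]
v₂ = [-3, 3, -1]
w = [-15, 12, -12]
Yes

Form the augmented matrix and row-reduce:
[v₁|v₂|w] = 
  [ -2,  -3, -15]
  [  1,   3,  12]
  [ -3,  -1, -12]
R2 → R2 + (1/2)·R1
R3 → R3 - (3/2)·R1
R3 → R3 - (7/3)·R2
REF = 
  [ -2,  -3, -15]
  [  0, 3/2, 9/2]
  [  0,   0,   0]

No row of the form [0 0 | nonzero], so the system is consistent. Back-substitution gives c₁ = 3, c₂ = 3: w = (3)·v₁ + (3)·v₂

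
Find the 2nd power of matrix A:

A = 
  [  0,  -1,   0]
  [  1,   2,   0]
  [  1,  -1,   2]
A² = A·A:
A²[1,1] = (0)(0) + (-1)(1) + (0)(1) = -1
A²[1,2] = (0)(-1) + (-1)(2) + (0)(-1) = -2
A²[1,3] = (0)(0) + (-1)(0) + (0)(2) = 0
A²[2,1] = (1)(0) + (2)(1) + (0)(1) = 2
A²[2,2] = (1)(-1) + (2)(2) + (0)(-1) = 3
A²[2,3] = (1)(0) + (2)(0) + (0)(2) = 0
A²[3,1] = (1)(0) + (-1)(1) + (2)(1) = 1
A²[3,2] = (1)(-1) + (-1)(2) + (2)(-1) = -5
A²[3,3] = (1)(0) + (-1)(0) + (2)(2) = 4
A² = 
  [ -1,  -2,   0]
  [  2,   3,   0]
  [  1,  -5,   4]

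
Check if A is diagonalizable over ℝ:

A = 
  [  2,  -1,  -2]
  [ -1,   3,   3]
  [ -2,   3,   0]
Yes

Characteristic polynomial: det(λI - A) = λ³ - 5λ² - 8λ + 18
By the rational root theorem any rational root is an integer dividing 18; none of those is a root, so p(λ) has no rational roots and hence (being an irreducible cubic) no repeated roots.
Discriminant of the cubic: Δ = 16860
Δ > 0 ⇒ three distinct real eigenvalues: λ ≈ -2.226, 1.384, 5.842
Three distinct real eigenvalues, so A has 3 independent eigenvectors.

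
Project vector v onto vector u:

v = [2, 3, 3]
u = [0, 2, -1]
proj_u(v) = [0, 6/5, -3/5]

v·u = (2)(0) + (3)(2) + (3)(-1) = 3
u·u = (0)² + (2)² + (-1)² = 5
proj_u(v) = (v·u / u·u) × u = (3/5) × u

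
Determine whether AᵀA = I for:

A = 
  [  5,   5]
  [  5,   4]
No

AᵀA = 
  [ 50,  45]
  [ 45,  41]
≠ I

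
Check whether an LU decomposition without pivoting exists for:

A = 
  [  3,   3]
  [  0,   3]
Yes.
A[1,1] = 3 ≠ 0, so Gaussian elimination proceeds without a row swap: multiplier ℓ₂₁ = (0)/(3) = 0, and U[2,2] = 3 - (0)(3) = 3.
L = 
  [  1,   0]
  [  0,   1]
U = 
  [  3,   3]
  [  0,   3]
Check row 2 of LU: [(0)(3), (0)(3) + 3] = [0, 3] = row 2 of A ✓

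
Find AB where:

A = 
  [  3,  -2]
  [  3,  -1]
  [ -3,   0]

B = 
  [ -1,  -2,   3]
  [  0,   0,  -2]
AB = 
  [ -3,  -6,  13]
  [ -3,  -6,  11]
  [  3,   6,  -9]

A is 3×2 and B is 2×3, so AB is 3×3. Each entry is (row of A)·(column of B):
AB[1,1] = (3)(-1) + (-2)(0) = -3
AB[1,2] = (3)(-2) + (-2)(0) = -6
AB[1,3] = (3)(3) + (-2)(-2) = 13
AB[2,1] = (3)(-1) + (-1)(0) = -3
AB[2,2] = (3)(-2) + (-1)(0) = -6
AB[2,3] = (3)(3) + (-1)(-2) = 11
AB[3,1] = (-3)(-1) + (0)(0) = 3
AB[3,2] = (-3)(-2) + (0)(0) = 6
AB[3,3] = (-3)(3) + (0)(-2) = -9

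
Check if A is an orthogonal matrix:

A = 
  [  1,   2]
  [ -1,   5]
No

AᵀA = 
  [  2,  -3]
  [ -3,  29]
≠ I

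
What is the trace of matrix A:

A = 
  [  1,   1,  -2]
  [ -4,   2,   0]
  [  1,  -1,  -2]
1

tr(A) = 1 + 2 + -2 = 1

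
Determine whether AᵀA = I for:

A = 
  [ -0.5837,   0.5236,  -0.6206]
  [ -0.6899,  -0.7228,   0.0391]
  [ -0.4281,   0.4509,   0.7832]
Yes

AᵀA = 
  [  0.9999,   0,   0]
  [  0,   0.9999,  -0.0001]
  [  0,  -0.0001,   1.0001]
≈ I (equal to I up to the 4-dp rounding of the entries)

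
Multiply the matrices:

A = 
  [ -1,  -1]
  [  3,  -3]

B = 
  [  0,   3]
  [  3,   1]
A is 2×2 and B is 2×2, so AB is 2×2. Each entry is (row of A)·(column of B):
AB[1,1] = (-1)(0) + (-1)(3) = -3
AB[1,2] = (-1)(3) + (-1)(1) = -4
AB[2,1] = (3)(0) + (-3)(3) = -9
AB[2,2] = (3)(3) + (-3)(1) = 6

AB = 
  [ -3,  -4]
  [ -9,   6]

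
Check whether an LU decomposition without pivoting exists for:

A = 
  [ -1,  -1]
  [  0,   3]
Yes.
A[1,1] = -1 ≠ 0, so Gaussian elimination proceeds without a row swap: multiplier ℓ₂₁ = (0)/(-1) = 0, and U[2,2] = 3 - (0)(-1) = 3.
L = 
  [  1,   0]
  [  0,   1]
U = 
  [ -1,  -1]
  [  0,   3]
Check row 2 of LU: [(0)(-1), (0)(-1) + 3] = [0, 3] = row 2 of A ✓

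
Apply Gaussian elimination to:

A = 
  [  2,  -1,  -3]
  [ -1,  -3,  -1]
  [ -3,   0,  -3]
Row operations:
R2 → R2 + (1/2)·R1
R3 → R3 + (3/2)·R1
R3 → R3 - (3/7)·R2

Resulting echelon form:
REF = 
  [    2,    -1,    -3]
  [    0,  -7/2,  -5/2]
  [    0,     0, -45/7]

Rank = 3 (number of non-zero pivot rows).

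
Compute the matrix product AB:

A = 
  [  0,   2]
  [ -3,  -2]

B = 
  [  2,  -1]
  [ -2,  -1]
A is 2×2 and B is 2×2, so AB is 2×2. Each entry is (row of A)·(column of B):
AB[1,1] = (0)(2) + (2)(-2) = -4
AB[1,2] = (0)(-1) + (2)(-1) = -2
AB[2,1] = (-3)(2) + (-2)(-2) = -2
AB[2,2] = (-3)(-1) + (-2)(-1) = 5

AB = 
  [ -4,  -2]
  [ -2,   5]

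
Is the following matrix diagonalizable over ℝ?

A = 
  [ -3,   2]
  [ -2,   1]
No

tr(A) = -2, det(A) = 1
Characteristic polynomial: λ² - tr(A)λ + det(A) = λ² + 2λ + 1
λ² + 2λ + 1 = (λ + 1)²
Eigenvalues: -1, -1
λ=-1: alg. mult. = 2, geom. mult. = 2 - rank(A - (-1)I) = 2 - 1 = 1
Sum of geometric multiplicities = 1 < n = 2, so there aren't enough independent eigenvectors.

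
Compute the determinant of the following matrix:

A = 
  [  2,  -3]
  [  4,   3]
18

For a 2×2 matrix, det = ad - bc = (2)(3) - (-3)(4) = 18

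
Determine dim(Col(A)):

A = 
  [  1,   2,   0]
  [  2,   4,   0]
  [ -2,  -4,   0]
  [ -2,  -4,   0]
dim(Col(A)) = 1

Row reduce:
R2 → R2 - (2)·R1
R3 → R3 + (2)·R1
R4 → R4 + (2)·R1
REF = 
  [  1,   2,   0]
  [  0,   0,   0]
  [  0,   0,   0]
  [  0,   0,   0]
Pivot columns: 1 → 1 pivot.
dim(Col(A)) = number of pivot columns = 1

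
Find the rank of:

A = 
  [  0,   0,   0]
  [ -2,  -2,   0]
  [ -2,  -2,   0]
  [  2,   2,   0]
Row reduce:
Swap R1 ↔ R2
R3 → R3 - (1)·R1
R4 → R4 + (1)·R1
REF = 
  [ -2,  -2,   0]
  [  0,   0,   0]
  [  0,   0,   0]
  [  0,   0,   0]
Pivot columns: 1 → 1 pivot.

rank(A) = 1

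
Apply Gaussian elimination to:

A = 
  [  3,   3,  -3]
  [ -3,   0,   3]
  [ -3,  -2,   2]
Row operations:
R2 → R2 + (1)·R1
R3 → R3 + (1)·R1
R3 → R3 - (1/3)·R2

Resulting echelon form:
REF = 
  [  3,   3,  -3]
  [  0,   3,   0]
  [  0,   0,  -1]

Rank = 3 (number of non-zero pivot rows).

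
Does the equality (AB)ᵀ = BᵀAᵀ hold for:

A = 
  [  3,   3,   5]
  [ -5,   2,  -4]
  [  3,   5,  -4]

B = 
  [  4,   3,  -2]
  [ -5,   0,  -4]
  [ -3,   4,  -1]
Yes

(AB)ᵀ = 
  [-18, -18,  -1]
  [ 29, -31,  -7]
  [-23,   6, -22]

BᵀAᵀ = 
  [-18, -18,  -1]
  [ 29, -31,  -7]
  [-23,   6, -22]

Both sides are equal — this is the standard identity (AB)ᵀ = BᵀAᵀ, which holds for all A, B.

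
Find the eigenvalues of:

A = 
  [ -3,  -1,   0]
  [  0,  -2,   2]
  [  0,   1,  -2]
λ = -3, -2 + √2, -2 - √2  (≈ -3, -0.5858, -3.414)

Characteristic polynomial: det(λI - A) = λ³ + 7λ² + 14λ + 6
Testing integer divisors of the constant term: p(-3) = 0, so (λ + 3) is a factor:
p(λ) = (λ + 3)(λ² + 4λ + 2)
λ² + 4λ + 2 = 0  ⇒  λ = (-4 ± √((4)² - 4·(2)))/2 = (-4 ± √(8))/2
  = -2 + √2,  -2 - √2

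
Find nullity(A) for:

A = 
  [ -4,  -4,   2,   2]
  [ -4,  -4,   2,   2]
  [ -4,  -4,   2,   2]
nullity(A) = 3

Row reduce:
R2 → R2 - (1)·R1
R3 → R3 - (1)·R1
REF = 
  [ -4,  -4,   2,   2]
  [  0,   0,   0,   0]
  [  0,   0,   0,   0]
Pivot columns: 1 → 1 pivot.
rank(A) = 1, so nullity(A) = 4 - 1 = 3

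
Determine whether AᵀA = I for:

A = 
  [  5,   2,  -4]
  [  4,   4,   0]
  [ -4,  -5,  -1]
No

AᵀA = 
  [ 57,  46, -16]
  [ 46,  45,  -3]
  [-16,  -3,  17]
≠ I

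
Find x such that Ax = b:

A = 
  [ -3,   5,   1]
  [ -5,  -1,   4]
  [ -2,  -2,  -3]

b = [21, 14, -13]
Row reduce the augmented matrix [A|b]:
R2 → R2 - (5/3)·R1
R3 → R3 - (2/3)·R1
R3 → R3 - (4/7)·R2
REF = 
  [   -3,     5,     1,    21]
  [    0, -28/3,   7/3,   -21]
  [    0,     0,    -5,   -15]

Back-substitution:
x₃ = (-15) / (-5) = 3
x₂ = (-21 - (7/3)(3)) / (-28/3) = 3
x₁ = (21 - (5)(3) - (1)(3)) / (-3) = -1

x = [-1, 3, 3]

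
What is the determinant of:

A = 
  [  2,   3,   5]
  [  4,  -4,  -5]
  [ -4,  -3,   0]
Cofactor expansion along row 1:
det(A) = (2)·((-4)(0) - (-5)(-3)) - (3)·((4)(0) - (-5)(-4)) + (5)·((4)(-3) - (-4)(-4))
  = (2)(-15) - (3)(-20) + (5)(-28)
  = -110

det(A) = -110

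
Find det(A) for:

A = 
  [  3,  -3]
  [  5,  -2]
For a 2×2 matrix, det = ad - bc = (3)(-2) - (-3)(5) = 9

det(A) = 9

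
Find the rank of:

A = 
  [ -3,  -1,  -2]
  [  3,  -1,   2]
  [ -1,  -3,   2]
rank(A) = 3

Row reduce:
R2 → R2 + (1)·R1
R3 → R3 - (1/3)·R1
R3 → R3 - (4/3)·R2
REF = 
  [ -3,  -1,  -2]
  [  0,  -2,   0]
  [  0,   0, 8/3]
Pivot columns: 1, 2, 3 → 3 pivots.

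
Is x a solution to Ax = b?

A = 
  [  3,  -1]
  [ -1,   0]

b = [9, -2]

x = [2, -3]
Yes

Ax = [9, -2] = b ✓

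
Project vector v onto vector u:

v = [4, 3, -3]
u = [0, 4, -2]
v·u = (4)(0) + (3)(4) + (-3)(-2) = 18
u·u = (0)² + (4)² + (-2)² = 20
proj_u(v) = (v·u / u·u) × u = (18/20) × u = (9/10) × u

proj_u(v) = [0, 18/5, -9/5]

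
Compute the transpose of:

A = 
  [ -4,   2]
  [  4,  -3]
Aᵀ = 
  [ -4,   4]
  [  2,  -3]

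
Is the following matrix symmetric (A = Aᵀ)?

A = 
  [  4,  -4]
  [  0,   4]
No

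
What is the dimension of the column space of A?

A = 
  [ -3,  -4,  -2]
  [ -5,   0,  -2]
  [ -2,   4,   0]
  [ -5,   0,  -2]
dim(Col(A)) = 2

Row reduce:
R2 → R2 - (5/3)·R1
R3 → R3 - (2/3)·R1
R4 → R4 - (5/3)·R1
R3 → R3 - (1)·R2
R4 → R4 - (1)·R2
REF = 
  [  -3,   -4,   -2]
  [   0, 20/3,  4/3]
  [   0,    0,    0]
  [   0,    0,    0]
Pivot columns: 1, 2 → 2 pivots.
dim(Col(A)) = number of pivot columns = 2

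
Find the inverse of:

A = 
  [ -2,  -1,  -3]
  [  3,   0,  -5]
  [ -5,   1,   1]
det(A) = (-2)·((0)(1) - (-5)(1)) - (-1)·((3)(1) - (-5)(-5)) + (-3)·((3)(1) - (0)(-5))
  = (-2)(5) - (-1)(-22) + (-3)(3)
  = -41
det(A) = -41 ≠ 0, so A is invertible.

Cofactors Cᵢⱼ = (-1)ⁱ⁺ʲ·Mᵢⱼ:
C = 
  [  5,  22,   3]
  [ -2, -17,   7]
  [  5, -19,   3]

adj(A) = Cᵀ:
adj(A) = 
  [  5,  -2,   5]
  [ 22, -17, -19]
  [  3,   7,   3]

A⁻¹ = (-1/41) · adj(A):
A⁻¹ = 
  [ -5/41,   2/41,  -5/41]
  [-22/41,  17/41,  19/41]
  [ -3/41,  -7/41,  -3/41]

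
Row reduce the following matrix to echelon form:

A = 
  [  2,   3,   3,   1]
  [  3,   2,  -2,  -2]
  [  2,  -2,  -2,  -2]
Row operations:
R2 → R2 - (3/2)·R1
R3 → R3 - (1)·R1
R3 → R3 - (2)·R2

Resulting echelon form:
REF = 
  [    2,     3,     3,     1]
  [    0,  -5/2, -13/2,  -7/2]
  [    0,     0,     8,     4]

Rank = 3 (number of non-zero pivot rows).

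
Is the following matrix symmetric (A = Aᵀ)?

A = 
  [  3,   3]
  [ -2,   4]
No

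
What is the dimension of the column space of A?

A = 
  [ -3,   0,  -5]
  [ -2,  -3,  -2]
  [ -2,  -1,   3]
dim(Col(A)) = 3

Row reduce:
R2 → R2 - (2/3)·R1
R3 → R3 - (2/3)·R1
R3 → R3 - (1/3)·R2
REF = 
  [  -3,    0,   -5]
  [   0,   -3,  4/3]
  [   0,    0, 53/9]
Pivot columns: 1, 2, 3 → 3 pivots.
dim(Col(A)) = number of pivot columns = 3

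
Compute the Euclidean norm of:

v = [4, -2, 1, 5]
6.782

||v||₂ = √((4)² + (-2)² + (1)² + (5)²) = √46 = 6.782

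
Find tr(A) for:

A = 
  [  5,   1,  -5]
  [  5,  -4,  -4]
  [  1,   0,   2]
3

tr(A) = 5 + -4 + 2 = 3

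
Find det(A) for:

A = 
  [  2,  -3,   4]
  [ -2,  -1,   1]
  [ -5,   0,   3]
-29

Cofactor expansion along row 1:
det(A) = (2)·((-1)(3) - (1)(0)) - (-3)·((-2)(3) - (1)(-5)) + (4)·((-2)(0) - (-1)(-5))
  = (2)(-3) - (-3)(-1) + (4)(-5)
  = -29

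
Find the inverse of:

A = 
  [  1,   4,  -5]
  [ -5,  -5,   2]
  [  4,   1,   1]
det(A) = (1)·((-5)(1) - (2)(1)) - (4)·((-5)(1) - (2)(4)) + (-5)·((-5)(1) - (-5)(4))
  = (1)(-7) - (4)(-13) + (-5)(15)
  = -30
det(A) = -30 ≠ 0, so A is invertible.

Cofactors Cᵢⱼ = (-1)ⁱ⁺ʲ·Mᵢⱼ:
C = 
  [ -7,  13,  15]
  [ -9,  21,  15]
  [-17,  23,  15]

adj(A) = Cᵀ:
adj(A) = 
  [ -7,  -9, -17]
  [ 13,  21,  23]
  [ 15,  15,  15]

A⁻¹ = (-1/30) · adj(A):
A⁻¹ = 
  [  7/30,   3/10,  17/30]
  [-13/30,  -7/10, -23/30]
  [  -1/2,   -1/2,   -1/2]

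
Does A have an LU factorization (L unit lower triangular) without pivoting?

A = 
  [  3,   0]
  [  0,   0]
Yes.
A[1,1] = 3 ≠ 0, so Gaussian elimination proceeds without a row swap: multiplier ℓ₂₁ = (0)/(3) = 0, and U[2,2] = 0 - (0)(0) = 0.
L = 
  [  1,   0]
  [  0,   1]
U = 
  [  3,   0]
  [  0,   0]
Check row 2 of LU: [(0)(3), (0)(0) + 0] = [0, 0] = row 2 of A ✓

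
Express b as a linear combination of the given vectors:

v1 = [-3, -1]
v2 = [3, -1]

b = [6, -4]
c1 = 1, c2 = 3

b = 1·v1 + 3·v2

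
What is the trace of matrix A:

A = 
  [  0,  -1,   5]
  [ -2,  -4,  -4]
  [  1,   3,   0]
-4

tr(A) = 0 + -4 + 0 = -4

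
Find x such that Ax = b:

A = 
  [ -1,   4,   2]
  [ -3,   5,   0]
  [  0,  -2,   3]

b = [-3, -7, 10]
x = [-1, -2, 2]

Row reduce the augmented matrix [A|b]:
R2 → R2 - (3)·R1
R3 → R3 - (2/7)·R2
REF = 
  [  -1,    4,    2,   -3]
  [   0,   -7,   -6,    2]
  [   0,    0, 33/7, 66/7]

Back-substitution:
x₃ = (66/7) / (33/7) = 2
x₂ = (2 - (-6)(2)) / (-7) = -2
x₁ = (-3 - (4)(-2) - (2)(2)) / (-1) = -1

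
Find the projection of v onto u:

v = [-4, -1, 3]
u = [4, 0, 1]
proj_u(v) = [-52/17, 0, -13/17]

v·u = (-4)(4) + (-1)(0) + (3)(1) = -13
u·u = (4)² + (0)² + (1)² = 17
proj_u(v) = (v·u / u·u) × u = (-13/17) × u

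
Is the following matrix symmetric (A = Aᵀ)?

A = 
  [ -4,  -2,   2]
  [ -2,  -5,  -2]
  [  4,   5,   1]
No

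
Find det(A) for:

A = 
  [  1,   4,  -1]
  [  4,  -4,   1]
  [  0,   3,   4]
Cofactor expansion along row 1:
det(A) = (1)·((-4)(4) - (1)(3)) - (4)·((4)(4) - (1)(0)) + (-1)·((4)(3) - (-4)(0))
  = (1)(-19) - (4)(16) + (-1)(12)
  = -95

det(A) = -95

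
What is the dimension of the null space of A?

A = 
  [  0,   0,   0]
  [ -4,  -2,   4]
nullity(A) = 2

Row reduce:
Swap R1 ↔ R2
REF = 
  [ -4,  -2,   4]
  [  0,   0,   0]
Pivot columns: 1 → 1 pivot.
rank(A) = 1, so nullity(A) = 3 - 1 = 2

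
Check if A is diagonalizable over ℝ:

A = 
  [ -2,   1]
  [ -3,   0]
No

tr(A) = -2, det(A) = 3
Characteristic polynomial: λ² - tr(A)λ + det(A) = λ² + 2λ + 3
λ² + 2λ + 3 = 0  ⇒  λ = (-2 ± √((2)² - 4·(3)))/2 = (-2 ± √(-8))/2
  = -1 + i√2,  -1 - i√2
Eigenvalues: -1 + i√2, -1 - i√2  (≈ -1 + 1.414i, -1 - 1.414i)
Has complex eigenvalues (not diagonalizable over ℝ).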